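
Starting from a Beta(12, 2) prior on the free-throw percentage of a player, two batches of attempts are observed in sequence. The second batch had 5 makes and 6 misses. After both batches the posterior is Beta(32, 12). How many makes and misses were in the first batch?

Because Beta–binomial updating is additive in the counts, the combined data contributed (α_post−α_prior, β_post−β_prior) successes and failures.
Total across both batches: 32−12=20 makes, 12−2=10 misses.
Subtract the second batch: 20−5=15 makes and 10−6=4 misses.

15 makes and 4 misses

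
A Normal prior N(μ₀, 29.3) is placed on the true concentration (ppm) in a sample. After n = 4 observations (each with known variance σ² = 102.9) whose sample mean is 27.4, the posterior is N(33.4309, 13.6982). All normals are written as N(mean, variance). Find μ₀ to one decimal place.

With known observation variance, the Normal–Normal posterior has precision τ_n = τ₀ + n/σ² and mean μ_n = (τ₀μ₀ + (n/σ²)x̄)/τ_n.
Here τ₀ = 1/29.3 = 0.034130 and τ_data = 4/102.9 = 0.038873, so τ_n = 0.073003.
Rearranging for μ₀: μ₀ = (μ_n·τ_n − τ_data·x̄)/τ₀ = (33.4309·0.073003 − 0.038873·27.4) / 0.034130 = 1.375436/0.034130 ≈ 40.3.

μ₀ = 40.3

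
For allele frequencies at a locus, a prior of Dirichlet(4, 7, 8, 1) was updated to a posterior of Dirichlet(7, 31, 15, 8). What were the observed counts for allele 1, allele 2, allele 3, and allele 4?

counts (3, 24, 7, 7)

For a Dirichlet(α) prior with multinomial counts c, the posterior is Dirichlet(α + c) componentwise.
Counts are posterior − prior componentwise: 7−4=3, 31−7=24, 15−8=7, 8−1=7.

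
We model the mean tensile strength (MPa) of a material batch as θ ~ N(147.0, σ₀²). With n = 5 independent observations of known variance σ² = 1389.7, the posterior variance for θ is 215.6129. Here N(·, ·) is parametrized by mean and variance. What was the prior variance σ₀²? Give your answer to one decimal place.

σ₀² = 961.5

For the Normal–Normal model with known σ², precisions add: τ_n = τ₀ + n/σ².
So 1/σ₀² = 1/215.6129 − 5/1389.7 = 0.004638 − 0.003598 = 0.001040.
Hence σ₀² = 1/0.001040 ≈ 961.5.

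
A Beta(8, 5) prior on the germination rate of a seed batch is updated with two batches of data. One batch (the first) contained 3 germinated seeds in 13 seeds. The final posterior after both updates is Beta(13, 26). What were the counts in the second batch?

Sequential conjugate updates are equivalent to a single update on the pooled data, so total successes = posterior α − prior α and total failures = posterior β − prior β.
Total across both batches: 13−8=5 germinated seeds, 26−5=21 non-germinating seeds.
Subtract the first batch: 5−3=2 germinated seeds and 21−10=11 non-germinating seeds.

2 germinated seeds and 11 non-germinating seeds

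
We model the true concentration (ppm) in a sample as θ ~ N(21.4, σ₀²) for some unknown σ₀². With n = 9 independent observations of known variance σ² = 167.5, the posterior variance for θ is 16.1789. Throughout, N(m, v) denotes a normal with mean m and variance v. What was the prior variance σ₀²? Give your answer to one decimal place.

Posterior precision equals prior precision plus data precision: 1/σ_n² = 1/σ₀² + n/σ².
So 1/σ₀² = 1/16.1789 − 9/167.5 = 0.061809 − 0.053731 = 0.008078.
Hence σ₀² = 1/0.008078 ≈ 123.8.

σ₀² = 123.8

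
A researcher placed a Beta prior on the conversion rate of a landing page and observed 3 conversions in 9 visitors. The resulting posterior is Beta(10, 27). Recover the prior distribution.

Beta(7, 21)

A Beta(a, b) prior with s successes and f failures in binomial data gives a Beta(a+s, b+f) posterior.
Subtract the data counts: 10−3=7, 27−6=21.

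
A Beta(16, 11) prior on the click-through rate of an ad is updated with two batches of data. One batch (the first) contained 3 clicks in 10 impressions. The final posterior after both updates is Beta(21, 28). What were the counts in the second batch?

Sequential conjugate updates are equivalent to a single update on the pooled data, so total successes = posterior α − prior α and total failures = posterior β − prior β.
Total across both batches: 21−16=5 clicks, 28−11=17 non-clicks.
Subtract the first batch: 5−3=2 clicks and 17−7=10 non-clicks.

2 clicks and 10 non-clicks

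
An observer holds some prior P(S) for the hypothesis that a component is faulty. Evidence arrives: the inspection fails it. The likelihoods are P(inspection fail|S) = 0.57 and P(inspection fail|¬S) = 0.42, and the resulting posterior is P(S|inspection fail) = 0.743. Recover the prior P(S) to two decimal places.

P(S) = 0.68

In odds form, posterior odds = prior odds × likelihood ratio, so prior odds = posterior odds ÷ LR.
Posterior odds = 0.743/(1−0.743) = 2.8911. LR = 0.57/0.42 = 1.3571.
Prior odds = 2.8911/1.3571 = 2.1304, so P(S) = 2.1304/(1+2.1304) ≈ 0.68.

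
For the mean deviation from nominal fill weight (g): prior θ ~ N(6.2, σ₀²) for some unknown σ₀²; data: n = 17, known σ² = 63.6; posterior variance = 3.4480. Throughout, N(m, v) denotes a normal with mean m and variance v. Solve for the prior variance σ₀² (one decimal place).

For the Normal–Normal model with known σ², precisions add: τ_n = τ₀ + n/σ².
So 1/σ₀² = 1/3.4480 − 17/63.6 = 0.290023 − 0.267296 = 0.022727.
Hence σ₀² = 1/0.022727 ≈ 44.0.

σ₀² = 44.0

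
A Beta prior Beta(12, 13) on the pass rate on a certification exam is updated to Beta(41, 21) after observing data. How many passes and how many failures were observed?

29 passes and 8 failures

A Beta(α, β) prior with s successes and f failures in binomial data gives a Beta(α+s, β+f) posterior.
So s = 41 − 12 = 29 and f = 21 − 13 = 8.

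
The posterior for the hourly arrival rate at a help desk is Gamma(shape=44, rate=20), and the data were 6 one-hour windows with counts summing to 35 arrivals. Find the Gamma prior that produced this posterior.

A Gamma(α, β) prior (rate parametrization) on a Poisson rate with n observations summing to S gives posterior Gamma(α+S, β+n).
So α = 44 − 35 = 9 and β = 20 − 6 = 14.

Gamma(shape=9, rate=14)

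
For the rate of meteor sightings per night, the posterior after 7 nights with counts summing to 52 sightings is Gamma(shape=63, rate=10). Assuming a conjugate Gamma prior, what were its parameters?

Gamma(shape=11, rate=3)

A Gamma(α, β) prior (rate parametrization) on a Poisson rate with n observations summing to S gives posterior Gamma(α+S, β+n).
So α = 63 − 52 = 11 and β = 10 − 7 = 3.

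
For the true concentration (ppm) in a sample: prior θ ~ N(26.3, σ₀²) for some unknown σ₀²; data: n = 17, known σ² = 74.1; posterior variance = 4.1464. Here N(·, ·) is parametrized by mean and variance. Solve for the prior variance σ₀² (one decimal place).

Posterior precision equals prior precision plus data precision: 1/σ_n² = 1/σ₀² + n/σ².
So 1/σ₀² = 1/4.1464 − 17/74.1 = 0.241173 − 0.229420 = 0.011753.
Hence σ₀² = 1/0.011753 ≈ 85.1.

σ₀² = 85.1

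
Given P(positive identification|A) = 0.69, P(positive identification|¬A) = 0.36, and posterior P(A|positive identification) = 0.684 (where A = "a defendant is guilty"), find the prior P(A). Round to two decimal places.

P(A) = 0.53

In odds form, posterior odds = prior odds × likelihood ratio, so prior odds = posterior odds ÷ LR.
Posterior odds = 0.684/(1−0.684) = 2.1646. LR = 0.69/0.36 = 1.9167.
Prior odds = 2.1646/1.9167 = 1.1293, so P(A) = 1.1293/(1+1.1293) ≈ 0.53.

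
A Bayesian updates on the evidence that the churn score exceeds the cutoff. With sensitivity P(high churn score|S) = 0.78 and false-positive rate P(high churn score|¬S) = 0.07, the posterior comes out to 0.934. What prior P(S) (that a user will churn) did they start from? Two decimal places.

P(S) = 0.56

Bayes' rule in odds form gives O(S|E) = O(S)·[P(E|S)/P(E|¬S)], hence O(S) = O(S|E)/LR.
Posterior odds = 0.934/(1−0.934) = 14.1515. LR = 0.78/0.07 = 11.1429.
Prior odds = 14.1515/11.1429 = 1.2700, so P(S) = 1.2700/(1+1.2700) ≈ 0.56.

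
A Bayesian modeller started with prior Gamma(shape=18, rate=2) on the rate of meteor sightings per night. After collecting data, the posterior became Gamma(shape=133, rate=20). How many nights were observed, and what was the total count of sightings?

A Gamma(α, β) prior (rate parametrization) on a Poisson rate with n observations summing to S gives posterior Gamma(α+S, β+n).
Matching: Σxᵢ = 133 − 18 = 115 and n = 20 − 2 = 18.

n = 18 nights with total 115 sightings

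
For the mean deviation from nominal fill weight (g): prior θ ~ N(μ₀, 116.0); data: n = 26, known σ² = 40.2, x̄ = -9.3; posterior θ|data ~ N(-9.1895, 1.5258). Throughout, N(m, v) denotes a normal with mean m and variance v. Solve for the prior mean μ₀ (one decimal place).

The posterior mean is a precision-weighted average: μ_n = (τ₀μ₀ + τ_data·x̄)/(τ₀+τ_data), with τ₀=1/σ₀² and τ_data=n/σ².
Here τ₀ = 1/116.0 = 0.008621 and τ_data = 26/40.2 = 0.646766, so τ_n = 0.655387.
Rearranging for μ₀: μ₀ = (μ_n·τ_n − τ_data·x̄)/τ₀ = (-9.1895·0.655387 − 0.646766·-9.3) / 0.008621 = -0.007755/0.008621 ≈ -0.9.

μ₀ = -0.9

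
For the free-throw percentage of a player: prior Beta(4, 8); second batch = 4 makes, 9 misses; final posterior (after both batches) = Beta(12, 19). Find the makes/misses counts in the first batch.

4 makes and 2 misses

Because Beta–binomial updating is additive in the counts, the combined data contributed (α_post−α_prior, β_post−β_prior) successes and failures.
Total across both batches: 12−4=8 makes, 19−8=11 misses.
Subtract the second batch: 8−4=4 makes and 11−9=2 misses.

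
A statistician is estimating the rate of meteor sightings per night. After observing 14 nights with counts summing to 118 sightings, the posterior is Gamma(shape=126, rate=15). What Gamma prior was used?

A Gamma(α, β) prior (rate parametrization) on a Poisson rate with n observations summing to S gives posterior Gamma(α+S, β+n).
So α = 126 − 118 = 8 and β = 15 − 14 = 1.

Gamma(shape=8, rate=1)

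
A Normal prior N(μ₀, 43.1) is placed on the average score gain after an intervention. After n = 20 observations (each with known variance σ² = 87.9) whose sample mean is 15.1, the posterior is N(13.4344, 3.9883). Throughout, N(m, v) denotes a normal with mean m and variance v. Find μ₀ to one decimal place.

With known observation variance, the Normal–Normal posterior has precision τ_n = τ₀ + n/σ² and mean μ_n = (τ₀μ₀ + (n/σ²)x̄)/τ_n.
Here τ₀ = 1/43.1 = 0.023202 and τ_data = 20/87.9 = 0.227531, so τ_n = 0.250733.
Rearranging for μ₀: μ₀ = (μ_n·τ_n − τ_data·x̄)/τ₀ = (13.4344·0.250733 − 0.227531·15.1) / 0.023202 = -0.067271/0.023202 ≈ -2.9.

μ₀ = -2.9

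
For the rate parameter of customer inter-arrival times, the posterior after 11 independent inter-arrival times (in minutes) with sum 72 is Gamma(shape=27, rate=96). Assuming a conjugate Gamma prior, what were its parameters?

Gamma(shape=16, rate=24)

For an exponential likelihood with a Gamma(α, β) prior on the rate, n observations with total T give posterior Gamma(α+n, β+T).
So α = 27 − 11 = 16 and β = 96 − 72 = 24.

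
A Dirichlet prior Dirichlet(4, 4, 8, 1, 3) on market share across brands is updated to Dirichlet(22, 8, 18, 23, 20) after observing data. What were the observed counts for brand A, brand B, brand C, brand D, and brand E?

counts (18, 4, 10, 22, 17)

For a Dirichlet(α) prior with multinomial counts c, the posterior is Dirichlet(α + c) componentwise.
Counts are posterior − prior componentwise: 22−4=18, 8−4=4, 18−8=10, 23−1=22, 20−3=17.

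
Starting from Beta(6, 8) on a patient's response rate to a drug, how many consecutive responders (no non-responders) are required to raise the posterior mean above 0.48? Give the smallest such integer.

After k responders and 0 non-responders the posterior is Beta(6+k, 8), with mean (6+k)/(6+8+k).
Set (6+k)/(14+k) > 0.48 and solve: k > (0.48·14 − 6)/(1 − 0.48) = 1.385.
The smallest integer exceeding 1.385 is 2.

k = 2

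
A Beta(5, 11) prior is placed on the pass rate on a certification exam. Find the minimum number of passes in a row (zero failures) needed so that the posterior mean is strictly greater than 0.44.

k = 4

After k passes and 0 failures the posterior is Beta(5+k, 11), with mean (5+k)/(5+11+k).
Set (5+k)/(16+k) > 0.44 and solve: k > (0.44·16 − 5)/(1 − 0.44) = 3.643.
The smallest integer exceeding 3.643 is 4, and checking k=4: (9)/(20) = 0.4500 > 0.44.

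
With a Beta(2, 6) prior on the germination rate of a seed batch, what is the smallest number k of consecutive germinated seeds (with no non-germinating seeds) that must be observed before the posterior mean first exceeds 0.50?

After k germinated seeds and 0 non-germinating seeds the posterior is Beta(2+k, 6), with mean (2+k)/(2+6+k).
Set (2+k)/(8+k) > 0.50 and solve: k > (0.50·8 − 2)/(1 − 0.50) = 4.000.
The smallest integer exceeding 4.000 is 5.

k = 5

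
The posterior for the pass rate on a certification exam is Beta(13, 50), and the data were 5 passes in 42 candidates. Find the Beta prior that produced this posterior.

Beta is conjugate to the binomial likelihood: posterior = Beta(α+s, β+f).
Subtract the data counts: 13−5=8, 50−37=13.

Beta(8, 13)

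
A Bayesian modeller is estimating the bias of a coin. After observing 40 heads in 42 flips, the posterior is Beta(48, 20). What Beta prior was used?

Beta(8, 18)

Under Beta–binomial conjugacy the posterior parameters are (α+s, β+f).
Subtract the data counts: 48−40=8, 20−2=18.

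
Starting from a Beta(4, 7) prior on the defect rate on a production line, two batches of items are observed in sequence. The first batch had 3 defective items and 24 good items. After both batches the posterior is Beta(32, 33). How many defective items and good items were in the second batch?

25 defective items and 2 good items

Sequential conjugate updates are equivalent to a single update on the pooled data, so total successes = posterior α − prior α and total failures = posterior β − prior β.
Total across both batches: 32−4=28 defective items, 33−7=26 good items.
Subtract the first batch: 28−3=25 defective items and 26−24=2 good items.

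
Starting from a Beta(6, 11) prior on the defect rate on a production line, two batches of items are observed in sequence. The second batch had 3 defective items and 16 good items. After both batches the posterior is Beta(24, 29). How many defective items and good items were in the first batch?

15 defective items and 2 good items

Sequential conjugate updates are equivalent to a single update on the pooled data, so total successes = posterior α − prior α and total failures = posterior β − prior β.
Total across both batches: 24−6=18 defective items, 29−11=18 good items.
Subtract the second batch: 18−3=15 defective items and 18−16=2 good items.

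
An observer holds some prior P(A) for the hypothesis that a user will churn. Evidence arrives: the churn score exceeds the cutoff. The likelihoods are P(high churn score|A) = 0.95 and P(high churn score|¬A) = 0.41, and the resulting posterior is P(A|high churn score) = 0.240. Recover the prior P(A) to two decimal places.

Bayes' rule in odds form gives O(A|E) = O(A)·[P(E|A)/P(E|¬A)], hence O(A) = O(A|E)/LR.
Posterior odds = 0.240/(1−0.240) = 0.3158. LR = 0.95/0.41 = 2.3171.
Prior odds = 0.3158/2.3171 = 0.1363, so P(A) = 0.1363/(1+0.1363) ≈ 0.12.

P(A) = 0.12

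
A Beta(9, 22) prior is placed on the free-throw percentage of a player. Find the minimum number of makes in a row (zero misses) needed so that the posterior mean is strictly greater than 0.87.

After k makes and 0 misses the posterior is Beta(9+k, 22), with mean (9+k)/(9+22+k).
Set (9+k)/(31+k) > 0.87 and solve: k > (0.87·31 − 9)/(1 − 0.87) = 138.231.
The smallest integer exceeding 138.231 is 139.

k = 139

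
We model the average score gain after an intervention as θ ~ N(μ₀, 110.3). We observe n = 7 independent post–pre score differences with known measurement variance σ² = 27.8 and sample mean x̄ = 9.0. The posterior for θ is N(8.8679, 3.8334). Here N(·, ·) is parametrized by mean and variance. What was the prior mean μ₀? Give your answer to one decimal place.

μ₀ = 5.2

The posterior mean is a precision-weighted average: μ_n = (τ₀μ₀ + τ_data·x̄)/(τ₀+τ_data), with τ₀=1/σ₀² and τ_data=n/σ².
Here τ₀ = 1/110.3 = 0.009066 and τ_data = 7/27.8 = 0.251799, so τ_n = 0.260865.
Rearranging for μ₀: μ₀ = (μ_n·τ_n − τ_data·x̄)/τ₀ = (8.8679·0.260865 − 0.251799·9.0) / 0.009066 = 0.047134/0.009066 ≈ 5.2.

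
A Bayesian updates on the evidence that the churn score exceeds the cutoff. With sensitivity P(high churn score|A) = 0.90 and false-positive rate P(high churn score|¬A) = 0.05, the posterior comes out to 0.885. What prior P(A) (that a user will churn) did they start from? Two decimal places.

Bayes' rule in odds form gives O(A|E) = O(A)·[P(E|A)/P(E|¬A)], hence O(A) = O(A|E)/LR.
Posterior odds = 0.885/(1−0.885) = 7.6957. LR = 0.90/0.05 = 18.0000.
Prior odds = 7.6957/18.0000 = 0.4275, so P(A) = 0.4275/(1+0.4275) ≈ 0.30.

P(A) = 0.30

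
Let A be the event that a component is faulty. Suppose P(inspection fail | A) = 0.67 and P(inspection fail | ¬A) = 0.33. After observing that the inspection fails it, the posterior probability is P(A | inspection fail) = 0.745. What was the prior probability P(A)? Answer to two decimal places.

P(A) = 0.59

Bayes' rule in odds form gives O(A|E) = O(A)·[P(E|A)/P(E|¬A)], hence O(A) = O(A|E)/LR.
Posterior odds = 0.745/(1−0.745) = 2.9216. LR = 0.67/0.33 = 2.0303.
Prior odds = 2.9216/2.0303 = 1.4390, so P(A) = 1.4390/(1+1.4390) ≈ 0.59.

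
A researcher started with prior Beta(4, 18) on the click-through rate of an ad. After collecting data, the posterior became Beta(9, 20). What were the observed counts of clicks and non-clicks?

5 clicks and 2 non-clicks

A Beta(a, b) prior with s successes and f failures in binomial data gives a Beta(a+s, b+f) posterior.
So s = 9 − 4 = 5 and f = 20 − 18 = 2.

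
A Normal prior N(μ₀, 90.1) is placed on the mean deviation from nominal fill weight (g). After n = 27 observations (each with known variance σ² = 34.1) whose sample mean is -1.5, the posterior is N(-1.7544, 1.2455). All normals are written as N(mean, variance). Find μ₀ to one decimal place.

μ₀ = -19.9

With known observation variance, the Normal–Normal posterior has precision τ_n = τ₀ + n/σ² and mean μ_n = (τ₀μ₀ + (n/σ²)x̄)/τ_n.
Here τ₀ = 1/90.1 = 0.011099 and τ_data = 27/34.1 = 0.791789, so τ_n = 0.802888.
Rearranging for μ₀: μ₀ = (μ_n·τ_n − τ_data·x̄)/τ₀ = (-1.7544·0.802888 − 0.791789·-1.5) / 0.011099 = -0.220903/0.011099 ≈ -19.9.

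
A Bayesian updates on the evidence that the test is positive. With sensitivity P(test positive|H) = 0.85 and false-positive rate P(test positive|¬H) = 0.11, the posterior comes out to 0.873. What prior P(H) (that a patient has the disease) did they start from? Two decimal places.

P(H) = 0.47

In odds form, posterior odds = prior odds × likelihood ratio, so prior odds = posterior odds ÷ LR.
Posterior odds = 0.873/(1−0.873) = 6.8740. LR = 0.85/0.11 = 7.7273.
Prior odds = 6.8740/7.7273 = 0.8896, so P(H) = 0.8896/(1+0.8896) ≈ 0.47.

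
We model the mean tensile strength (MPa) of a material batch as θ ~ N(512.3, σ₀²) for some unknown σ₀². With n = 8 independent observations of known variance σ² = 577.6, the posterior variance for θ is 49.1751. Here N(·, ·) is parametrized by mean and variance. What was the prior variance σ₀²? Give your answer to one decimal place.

σ₀² = 154.2

Posterior precision equals prior precision plus data precision: 1/σ_n² = 1/σ₀² + n/σ².
So 1/σ₀² = 1/49.1751 − 8/577.6 = 0.020335 − 0.013850 = 0.006485.
Hence σ₀² = 1/0.006485 ≈ 154.2.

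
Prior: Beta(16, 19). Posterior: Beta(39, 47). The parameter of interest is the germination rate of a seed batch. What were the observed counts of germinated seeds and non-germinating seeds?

Under Beta–binomial conjugacy the posterior parameters are (α+s, β+f).
Match parameters: s=39−16=23, f=47−19=28.

23 germinated seeds and 28 non-germinating seeds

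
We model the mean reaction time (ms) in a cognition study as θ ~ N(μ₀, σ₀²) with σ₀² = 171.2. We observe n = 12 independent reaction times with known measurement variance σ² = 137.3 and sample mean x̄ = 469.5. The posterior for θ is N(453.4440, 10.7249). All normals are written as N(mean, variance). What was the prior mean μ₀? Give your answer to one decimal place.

The posterior mean is a precision-weighted average: μ_n = (τ₀μ₀ + τ_data·x̄)/(τ₀+τ_data), with τ₀=1/σ₀² and τ_data=n/σ².
Here τ₀ = 1/171.2 = 0.005841 and τ_data = 12/137.3 = 0.087400, so τ_n = 0.093241.
Rearranging for μ₀: μ₀ = (μ_n·τ_n − τ_data·x̄)/τ₀ = (453.4440·0.093241 − 0.087400·469.5) / 0.005841 = 1.245272/0.005841 ≈ 213.2.

μ₀ = 213.2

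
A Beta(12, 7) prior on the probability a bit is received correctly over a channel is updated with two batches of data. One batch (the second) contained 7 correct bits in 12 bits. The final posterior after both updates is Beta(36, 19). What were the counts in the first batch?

Because Beta–binomial updating is additive in the counts, the combined data contributed (α_post−α_prior, β_post−β_prior) successes and failures.
Total across both batches: 36−12=24 correct bits, 19−7=12 errors.
Subtract the second batch: 24−7=17 correct bits and 12−5=7 errors.

17 correct bits and 7 errors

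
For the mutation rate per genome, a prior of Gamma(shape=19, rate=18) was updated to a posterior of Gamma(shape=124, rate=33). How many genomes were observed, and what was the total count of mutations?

A Gamma(α, β) prior (rate parametrization) on a Poisson rate with n observations summing to S gives posterior Gamma(α+S, β+n).
Matching: Σxᵢ = 124 − 19 = 105 and n = 33 − 18 = 15.

n = 15 genomes with total 105 mutations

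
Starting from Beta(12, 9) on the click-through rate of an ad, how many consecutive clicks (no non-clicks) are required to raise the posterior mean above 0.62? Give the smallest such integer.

After k clicks and 0 non-clicks the posterior is Beta(12+k, 9), with mean (12+k)/(12+9+k).
Set (12+k)/(21+k) > 0.62 and solve: k > (0.62·21 − 12)/(1 − 0.62) = 2.684.
The smallest integer exceeding 2.684 is 3, and checking k=3: (15)/(24) = 0.6250 > 0.62.

k = 3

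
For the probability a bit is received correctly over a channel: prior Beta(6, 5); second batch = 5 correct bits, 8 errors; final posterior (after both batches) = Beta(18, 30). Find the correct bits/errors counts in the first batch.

7 correct bits and 17 errors

Because Beta–binomial updating is additive in the counts, the combined data contributed (α_post−α_prior, β_post−β_prior) successes and failures.
Total across both batches: 18−6=12 correct bits, 30−5=25 errors.
Subtract the second batch: 12−5=7 correct bits and 25−8=17 errors.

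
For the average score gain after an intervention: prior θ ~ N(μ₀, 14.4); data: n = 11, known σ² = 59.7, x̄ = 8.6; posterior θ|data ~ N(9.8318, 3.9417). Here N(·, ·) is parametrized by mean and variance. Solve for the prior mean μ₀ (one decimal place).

The posterior mean is a precision-weighted average: μ_n = (τ₀μ₀ + τ_data·x̄)/(τ₀+τ_data), with τ₀=1/σ₀² and τ_data=n/σ².
Here τ₀ = 1/14.4 = 0.069444 and τ_data = 11/59.7 = 0.184255, so τ_n = 0.253699.
Rearranging for μ₀: μ₀ = (μ_n·τ_n − τ_data·x̄)/τ₀ = (9.8318·0.253699 − 0.184255·8.6) / 0.069444 = 0.909725/0.069444 ≈ 13.1.

μ₀ = 13.1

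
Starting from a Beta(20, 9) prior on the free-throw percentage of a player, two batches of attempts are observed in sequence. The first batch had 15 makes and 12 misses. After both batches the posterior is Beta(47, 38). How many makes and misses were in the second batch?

12 makes and 17 misses

Sequential conjugate updates are equivalent to a single update on the pooled data, so total successes = posterior α − prior α and total failures = posterior β − prior β.
Total across both batches: 47−20=27 makes, 38−9=29 misses.
Subtract the first batch: 27−15=12 makes and 29−12=17 misses.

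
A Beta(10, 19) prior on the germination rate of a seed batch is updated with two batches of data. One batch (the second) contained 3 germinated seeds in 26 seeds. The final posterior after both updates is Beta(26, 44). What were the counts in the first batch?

Because Beta–binomial updating is additive in the counts, the combined data contributed (α_post−α_prior, β_post−β_prior) successes and failures.
Total across both batches: 26−10=16 germinated seeds, 44−19=25 non-germinating seeds.
Subtract the second batch: 16−3=13 germinated seeds and 25−23=2 non-germinating seeds.

13 germinated seeds and 2 non-germinating seeds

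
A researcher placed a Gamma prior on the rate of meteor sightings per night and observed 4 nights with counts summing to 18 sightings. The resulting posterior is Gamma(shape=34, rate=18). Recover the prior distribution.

Gamma(shape=16, rate=14)

Gamma–Poisson conjugacy: posterior shape = α + Σxᵢ, posterior rate = β + n.
So α = 34 − 18 = 16 and β = 18 − 4 = 14.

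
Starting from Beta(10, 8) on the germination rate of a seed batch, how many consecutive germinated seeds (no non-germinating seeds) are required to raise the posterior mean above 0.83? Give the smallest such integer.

After k germinated seeds and 0 non-germinating seeds the posterior is Beta(10+k, 8), with mean (10+k)/(10+8+k).
Set (10+k)/(18+k) > 0.83 and solve: k > (0.83·18 − 10)/(1 − 0.83) = 29.059.
The smallest integer exceeding 29.059 is 30.

k = 30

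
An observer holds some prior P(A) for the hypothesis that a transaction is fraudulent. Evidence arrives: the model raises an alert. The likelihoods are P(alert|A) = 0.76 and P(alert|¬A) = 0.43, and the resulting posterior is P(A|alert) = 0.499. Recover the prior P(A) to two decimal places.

Bayes' rule in odds form gives O(A|E) = O(A)·[P(E|A)/P(E|¬A)], hence O(A) = O(A|E)/LR.
Posterior odds = 0.499/(1−0.499) = 0.9960. LR = 0.76/0.43 = 1.7674.
Prior odds = 0.9960/1.7674 = 0.5635, so P(A) = 0.5635/(1+0.5635) ≈ 0.36.

P(A) = 0.36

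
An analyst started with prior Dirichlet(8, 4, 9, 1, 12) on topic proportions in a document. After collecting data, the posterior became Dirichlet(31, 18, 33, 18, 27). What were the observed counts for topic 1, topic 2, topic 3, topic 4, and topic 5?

counts (23, 14, 24, 17, 15)

For a Dirichlet(α) prior with multinomial counts c, the posterior is Dirichlet(α + c) componentwise.
Counts are posterior − prior componentwise: 31−8=23, 18−4=14, 33−9=24, 18−1=17, 27−12=15.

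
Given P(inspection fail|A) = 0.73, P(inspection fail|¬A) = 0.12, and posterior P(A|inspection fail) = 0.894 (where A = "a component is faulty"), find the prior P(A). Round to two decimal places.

P(A) = 0.58

In odds form, posterior odds = prior odds × likelihood ratio, so prior odds = posterior odds ÷ LR.
Posterior odds = 0.894/(1−0.894) = 8.4340. LR = 0.73/0.12 = 6.0833.
Prior odds = 8.4340/6.0833 = 1.3864, so P(A) = 1.3864/(1+1.3864) ≈ 0.58.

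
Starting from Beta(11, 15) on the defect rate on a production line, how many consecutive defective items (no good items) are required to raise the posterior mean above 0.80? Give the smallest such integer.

k = 50

After k defective items and 0 good items the posterior is Beta(11+k, 15), with mean (11+k)/(11+15+k).
Set (11+k)/(26+k) > 0.80 and solve: k > (0.80·26 − 11)/(1 − 0.80) = 49.000.
The smallest integer exceeding 49.000 is 50.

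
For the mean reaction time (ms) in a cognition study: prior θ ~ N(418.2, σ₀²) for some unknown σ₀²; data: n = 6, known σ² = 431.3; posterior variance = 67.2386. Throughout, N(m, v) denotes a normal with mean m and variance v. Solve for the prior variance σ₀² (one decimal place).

σ₀² = 1040.6

Posterior precision equals prior precision plus data precision: 1/σ_n² = 1/σ₀² + n/σ².
So 1/σ₀² = 1/67.2386 − 6/431.3 = 0.014872 − 0.013911 = 0.000961.
Hence σ₀² = 1/0.000961 ≈ 1040.6.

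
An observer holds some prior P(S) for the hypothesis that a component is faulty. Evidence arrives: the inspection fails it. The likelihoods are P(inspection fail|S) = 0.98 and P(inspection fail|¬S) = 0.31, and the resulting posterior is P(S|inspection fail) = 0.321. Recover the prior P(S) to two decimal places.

Bayes' rule in odds form gives O(S|E) = O(S)·[P(E|S)/P(E|¬S)], hence O(S) = O(S|E)/LR.
Posterior odds = 0.321/(1−0.321) = 0.4728. LR = 0.98/0.31 = 3.1613.
Prior odds = 0.4728/3.1613 = 0.1496, so P(S) = 0.1496/(1+0.1496) ≈ 0.13.

P(S) = 0.13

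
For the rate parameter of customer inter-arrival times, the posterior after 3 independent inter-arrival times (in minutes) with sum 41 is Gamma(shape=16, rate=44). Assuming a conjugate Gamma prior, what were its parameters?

For an exponential likelihood with a Gamma(α, β) prior on the rate, n observations with total T give posterior Gamma(α+n, β+T).
So α = 16 − 3 = 13 and β = 44 − 41 = 3.

Gamma(shape=13, rate=3)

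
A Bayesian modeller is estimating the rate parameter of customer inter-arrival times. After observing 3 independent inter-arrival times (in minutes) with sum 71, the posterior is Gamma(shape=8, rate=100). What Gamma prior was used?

Gamma(shape=5, rate=29)

For an exponential likelihood with a Gamma(α, β) prior on the rate, n observations with total T give posterior Gamma(α+n, β+T).
So α = 8 − 3 = 5 and β = 100 − 71 = 29.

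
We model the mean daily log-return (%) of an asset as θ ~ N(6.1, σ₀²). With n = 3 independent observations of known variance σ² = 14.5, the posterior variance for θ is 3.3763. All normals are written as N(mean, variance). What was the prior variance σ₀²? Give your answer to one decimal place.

σ₀² = 11.2

Posterior precision equals prior precision plus data precision: 1/σ_n² = 1/σ₀² + n/σ².
So 1/σ₀² = 1/3.3763 − 3/14.5 = 0.296182 − 0.206897 = 0.089285.
Hence σ₀² = 1/0.089285 ≈ 11.2.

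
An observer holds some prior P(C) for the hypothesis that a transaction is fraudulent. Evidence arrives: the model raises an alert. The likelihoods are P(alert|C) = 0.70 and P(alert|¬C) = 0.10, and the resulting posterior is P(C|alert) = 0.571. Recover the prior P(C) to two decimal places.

P(C) = 0.16

Bayes' rule in odds form gives O(C|E) = O(C)·[P(E|C)/P(E|¬C)], hence O(C) = O(C|E)/LR.
Posterior odds = 0.571/(1−0.571) = 1.3310. LR = 0.70/0.10 = 7.0000.
Prior odds = 1.3310/7.0000 = 0.1901, so P(C) = 0.1901/(1+0.1901) ≈ 0.16.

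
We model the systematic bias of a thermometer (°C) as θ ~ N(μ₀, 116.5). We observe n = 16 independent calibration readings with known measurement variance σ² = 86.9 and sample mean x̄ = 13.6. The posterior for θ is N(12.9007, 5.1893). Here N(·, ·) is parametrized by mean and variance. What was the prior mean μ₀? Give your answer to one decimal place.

μ₀ = -2.1

With known observation variance, the Normal–Normal posterior has precision τ_n = τ₀ + n/σ² and mean μ_n = (τ₀μ₀ + (n/σ²)x̄)/τ_n.
Here τ₀ = 1/116.5 = 0.008584 and τ_data = 16/86.9 = 0.184120, so τ_n = 0.192704.
Rearranging for μ₀: μ₀ = (μ_n·τ_n − τ_data·x̄)/τ₀ = (12.9007·0.192704 − 0.184120·13.6) / 0.008584 = -0.018016/0.008584 ≈ -2.1.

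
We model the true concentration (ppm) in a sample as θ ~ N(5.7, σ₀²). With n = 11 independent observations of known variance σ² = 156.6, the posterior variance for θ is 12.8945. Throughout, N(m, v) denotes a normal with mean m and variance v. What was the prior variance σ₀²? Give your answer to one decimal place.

σ₀² = 136.8

Posterior precision equals prior precision plus data precision: 1/σ_n² = 1/σ₀² + n/σ².
So 1/σ₀² = 1/12.8945 − 11/156.6 = 0.077552 − 0.070243 = 0.007309.
Hence σ₀² = 1/0.007309 ≈ 136.8.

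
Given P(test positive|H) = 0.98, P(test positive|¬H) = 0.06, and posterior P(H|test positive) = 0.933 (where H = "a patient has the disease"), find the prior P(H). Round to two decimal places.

P(H) = 0.46

In odds form, posterior odds = prior odds × likelihood ratio, so prior odds = posterior odds ÷ LR.
Posterior odds = 0.933/(1−0.933) = 13.9254. LR = 0.98/0.06 = 16.3333.
Prior odds = 13.9254/16.3333 = 0.8526, so P(H) = 0.8526/(1+0.8526) ≈ 0.46.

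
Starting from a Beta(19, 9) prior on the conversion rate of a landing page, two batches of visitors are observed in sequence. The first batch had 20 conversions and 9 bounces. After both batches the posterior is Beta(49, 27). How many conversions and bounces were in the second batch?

10 conversions and 9 bounces

Because Beta–binomial updating is additive in the counts, the combined data contributed (α_post−α_prior, β_post−β_prior) successes and failures.
Total across both batches: 49−19=30 conversions, 27−9=18 bounces.
Subtract the first batch: 30−20=10 conversions and 18−9=9 bounces.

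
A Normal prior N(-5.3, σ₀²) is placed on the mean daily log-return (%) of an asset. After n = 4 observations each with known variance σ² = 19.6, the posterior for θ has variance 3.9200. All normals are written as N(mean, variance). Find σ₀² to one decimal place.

σ₀² = 19.6

Posterior precision equals prior precision plus data precision: 1/σ_n² = 1/σ₀² + n/σ².
So 1/σ₀² = 1/3.9200 − 4/19.6 = 0.255102 − 0.204082 = 0.051020.
Hence σ₀² = 1/0.051020 ≈ 19.6.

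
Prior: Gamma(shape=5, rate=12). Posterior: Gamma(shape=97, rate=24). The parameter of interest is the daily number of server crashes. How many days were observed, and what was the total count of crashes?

n = 12 days with total 92 crashes

Gamma–Poisson conjugacy: posterior shape = α + Σxᵢ, posterior rate = β + n.
Matching: Σxᵢ = 97 − 5 = 92 and n = 24 − 12 = 12.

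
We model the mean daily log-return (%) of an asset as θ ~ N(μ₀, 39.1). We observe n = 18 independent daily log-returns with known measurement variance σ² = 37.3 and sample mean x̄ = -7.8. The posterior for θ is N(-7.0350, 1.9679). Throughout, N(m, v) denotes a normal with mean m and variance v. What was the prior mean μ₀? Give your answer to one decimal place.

With known observation variance, the Normal–Normal posterior has precision τ_n = τ₀ + n/σ² and mean μ_n = (τ₀μ₀ + (n/σ²)x̄)/τ_n.
Here τ₀ = 1/39.1 = 0.025575 and τ_data = 18/37.3 = 0.482574, so τ_n = 0.508149.
Rearranging for μ₀: μ₀ = (μ_n·τ_n − τ_data·x̄)/τ₀ = (-7.0350·0.508149 − 0.482574·-7.8) / 0.025575 = 0.189249/0.025575 ≈ 7.4.

μ₀ = 7.4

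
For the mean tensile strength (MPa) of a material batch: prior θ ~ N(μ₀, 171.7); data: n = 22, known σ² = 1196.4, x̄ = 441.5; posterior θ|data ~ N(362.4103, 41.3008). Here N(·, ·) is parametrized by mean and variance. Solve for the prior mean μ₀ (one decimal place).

With known observation variance, the Normal–Normal posterior has precision τ_n = τ₀ + n/σ² and mean μ_n = (τ₀μ₀ + (n/σ²)x̄)/τ_n.
Here τ₀ = 1/171.7 = 0.005824 and τ_data = 22/1196.4 = 0.018388, so τ_n = 0.024212.
Rearranging for μ₀: μ₀ = (μ_n·τ_n − τ_data·x̄)/τ₀ = (362.4103·0.024212 − 0.018388·441.5) / 0.005824 = 0.656376/0.005824 ≈ 112.7.

μ₀ = 112.7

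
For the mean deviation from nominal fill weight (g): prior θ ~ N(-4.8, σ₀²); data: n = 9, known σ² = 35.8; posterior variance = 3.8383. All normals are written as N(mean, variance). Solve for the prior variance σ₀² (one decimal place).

Posterior precision equals prior precision plus data precision: 1/σ_n² = 1/σ₀² + n/σ².
So 1/σ₀² = 1/3.8383 − 9/35.8 = 0.260532 − 0.251397 = 0.009135.
Hence σ₀² = 1/0.009135 ≈ 109.5.

σ₀² = 109.5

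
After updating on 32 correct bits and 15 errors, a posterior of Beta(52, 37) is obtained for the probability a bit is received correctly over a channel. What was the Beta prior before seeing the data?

Beta is conjugate to the binomial likelihood: posterior = Beta(a+s, b+f).
Subtract the data counts: 52−32=20, 37−15=22.

Beta(20, 22)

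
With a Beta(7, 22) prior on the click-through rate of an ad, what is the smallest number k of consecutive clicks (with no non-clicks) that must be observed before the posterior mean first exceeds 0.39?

k = 8

After k clicks and 0 non-clicks the posterior is Beta(7+k, 22), with mean (7+k)/(7+22+k).
Set (7+k)/(29+k) > 0.39 and solve: k > (0.39·29 − 7)/(1 − 0.39) = 7.066.
The smallest integer exceeding 7.066 is 8.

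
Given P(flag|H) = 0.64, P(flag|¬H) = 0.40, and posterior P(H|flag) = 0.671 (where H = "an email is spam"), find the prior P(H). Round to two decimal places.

In odds form, posterior odds = prior odds × likelihood ratio, so prior odds = posterior odds ÷ LR.
Posterior odds = 0.671/(1−0.671) = 2.0395. LR = 0.64/0.40 = 1.6000.
Prior odds = 2.0395/1.6000 = 1.2747, so P(H) = 1.2747/(1+1.2747) ≈ 0.56.

P(H) = 0.56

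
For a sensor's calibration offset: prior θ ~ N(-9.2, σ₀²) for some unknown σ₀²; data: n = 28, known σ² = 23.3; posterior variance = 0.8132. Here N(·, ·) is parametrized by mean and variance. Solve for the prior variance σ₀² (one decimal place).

For the Normal–Normal model with known σ², precisions add: τ_n = τ₀ + n/σ².
So 1/σ₀² = 1/0.8132 − 28/23.3 = 1.229710 − 1.201717 = 0.027993.
Hence σ₀² = 1/0.027993 ≈ 35.7.

σ₀² = 35.7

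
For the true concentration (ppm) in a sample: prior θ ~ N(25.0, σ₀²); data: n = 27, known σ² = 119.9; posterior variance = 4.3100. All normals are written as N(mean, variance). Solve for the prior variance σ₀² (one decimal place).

For the Normal–Normal model with known σ², precisions add: τ_n = τ₀ + n/σ².
So 1/σ₀² = 1/4.3100 − 27/119.9 = 0.232019 − 0.225188 = 0.006831.
Hence σ₀² = 1/0.006831 ≈ 146.4.

σ₀² = 146.4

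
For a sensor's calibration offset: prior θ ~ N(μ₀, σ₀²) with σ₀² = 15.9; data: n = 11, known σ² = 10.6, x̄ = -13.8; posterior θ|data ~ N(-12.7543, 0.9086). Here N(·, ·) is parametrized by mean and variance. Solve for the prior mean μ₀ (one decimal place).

With known observation variance, the Normal–Normal posterior has precision τ_n = τ₀ + n/σ² and mean μ_n = (τ₀μ₀ + (n/σ²)x̄)/τ_n.
Here τ₀ = 1/15.9 = 0.062893 and τ_data = 11/10.6 = 1.037736, so τ_n = 1.100629.
Rearranging for μ₀: μ₀ = (μ_n·τ_n − τ_data·x̄)/τ₀ = (-12.7543·1.100629 − 1.037736·-13.8) / 0.062893 = 0.283004/0.062893 ≈ 4.5.

μ₀ = 4.5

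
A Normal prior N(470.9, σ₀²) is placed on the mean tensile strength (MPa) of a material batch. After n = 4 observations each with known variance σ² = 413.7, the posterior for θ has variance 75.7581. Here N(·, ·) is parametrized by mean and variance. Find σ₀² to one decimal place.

σ₀² = 283.2

For the Normal–Normal model with known σ², precisions add: τ_n = τ₀ + n/σ².
So 1/σ₀² = 1/75.7581 − 4/413.7 = 0.013200 − 0.009669 = 0.003531.
Hence σ₀² = 1/0.003531 ≈ 283.2.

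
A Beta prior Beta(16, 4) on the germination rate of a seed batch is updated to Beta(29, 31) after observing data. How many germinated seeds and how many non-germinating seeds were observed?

Beta is conjugate to the binomial likelihood: posterior = Beta(a+s, b+f).
Match parameters: s=29−16=13, f=31−4=27.

13 germinated seeds and 27 non-germinating seeds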